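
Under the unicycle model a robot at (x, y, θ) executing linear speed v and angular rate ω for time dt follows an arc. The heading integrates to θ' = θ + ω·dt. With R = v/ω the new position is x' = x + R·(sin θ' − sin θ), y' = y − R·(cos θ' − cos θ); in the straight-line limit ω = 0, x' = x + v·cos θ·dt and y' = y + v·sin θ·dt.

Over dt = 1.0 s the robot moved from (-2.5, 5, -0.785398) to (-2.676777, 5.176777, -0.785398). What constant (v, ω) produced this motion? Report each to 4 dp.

v = -0.2500, ω = 0.0000

Δθ = -0.785398 − -0.785398 = 0.000000
ω = Δθ/dt = 0.000000/1.0 = 0.0000
ω = 0 → v = (Δx·cos θ + Δy·sin θ)/dt = -0.2500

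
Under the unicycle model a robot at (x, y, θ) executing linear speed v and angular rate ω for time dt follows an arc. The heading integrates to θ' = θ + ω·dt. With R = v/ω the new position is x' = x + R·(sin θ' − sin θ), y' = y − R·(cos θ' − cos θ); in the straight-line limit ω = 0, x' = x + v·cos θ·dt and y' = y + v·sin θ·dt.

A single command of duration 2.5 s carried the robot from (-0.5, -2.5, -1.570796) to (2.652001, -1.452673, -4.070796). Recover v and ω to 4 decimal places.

Δθ = -4.070796 − -1.570796 = -2.500000
ω = Δθ/dt = -2.500000/2.5 = -1.0000
R = Δx/(sin θ' − sin θ) = 1.7500
v = R·ω = 1.7500·-1.0000 = -1.7500

v = -1.7500, ω = -1.0000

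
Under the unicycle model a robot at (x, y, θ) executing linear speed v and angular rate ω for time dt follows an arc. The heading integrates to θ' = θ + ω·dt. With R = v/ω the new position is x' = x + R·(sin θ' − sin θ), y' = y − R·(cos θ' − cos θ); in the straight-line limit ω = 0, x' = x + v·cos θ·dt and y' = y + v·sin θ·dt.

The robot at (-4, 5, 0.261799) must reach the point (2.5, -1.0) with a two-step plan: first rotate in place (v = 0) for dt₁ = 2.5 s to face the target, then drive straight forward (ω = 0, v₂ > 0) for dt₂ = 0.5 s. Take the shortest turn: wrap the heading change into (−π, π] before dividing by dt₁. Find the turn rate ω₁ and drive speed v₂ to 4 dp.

ω₁ = -0.4029, v₂ = 17.6918

heading to target = atan2(-1−5, 2.5−-4) = -0.7454
Δθ = wrap(-0.7454 − 0.2618) = -1.0072; ω₁ = Δθ/dt₁ = -0.4029
distance = √((2.5−-4)² + (-1−5)²) = 8.8459; v₂ = distance/dt₂ = 17.6918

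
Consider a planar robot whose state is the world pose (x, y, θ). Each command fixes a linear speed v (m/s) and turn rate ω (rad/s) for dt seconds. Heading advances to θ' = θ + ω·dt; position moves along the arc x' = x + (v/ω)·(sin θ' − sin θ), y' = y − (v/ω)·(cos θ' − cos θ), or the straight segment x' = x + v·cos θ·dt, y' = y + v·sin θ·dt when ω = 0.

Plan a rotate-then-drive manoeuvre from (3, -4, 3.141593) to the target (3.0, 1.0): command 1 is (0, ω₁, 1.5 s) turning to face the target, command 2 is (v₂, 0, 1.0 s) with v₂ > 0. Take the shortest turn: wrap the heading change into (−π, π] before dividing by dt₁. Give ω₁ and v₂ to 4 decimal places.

heading to target = atan2(1−-4, 3−3) = 1.5708
Δθ = wrap(1.5708 − 3.1416) = -1.5708; ω₁ = Δθ/dt₁ = -1.0472
distance = √((3−3)² + (1−-4)²) = 5.0000; v₂ = distance/dt₂ = 5.0000

ω₁ = -1.0472, v₂ = 5.0000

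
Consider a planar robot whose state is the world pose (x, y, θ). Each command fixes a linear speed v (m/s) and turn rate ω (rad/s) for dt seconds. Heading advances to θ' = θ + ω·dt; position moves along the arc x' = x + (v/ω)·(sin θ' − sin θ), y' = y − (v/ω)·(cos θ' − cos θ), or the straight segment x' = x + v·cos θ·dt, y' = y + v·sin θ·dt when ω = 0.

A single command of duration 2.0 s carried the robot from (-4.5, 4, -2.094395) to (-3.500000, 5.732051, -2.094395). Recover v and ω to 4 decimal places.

Δθ = -2.094395 − -2.094395 = 0.000000
ω = Δθ/dt = 0.000000/2.0 = 0.0000
ω = 0 → v = (Δx·cos θ + Δy·sin θ)/dt = -1.0000

v = -1.0000, ω = 0.0000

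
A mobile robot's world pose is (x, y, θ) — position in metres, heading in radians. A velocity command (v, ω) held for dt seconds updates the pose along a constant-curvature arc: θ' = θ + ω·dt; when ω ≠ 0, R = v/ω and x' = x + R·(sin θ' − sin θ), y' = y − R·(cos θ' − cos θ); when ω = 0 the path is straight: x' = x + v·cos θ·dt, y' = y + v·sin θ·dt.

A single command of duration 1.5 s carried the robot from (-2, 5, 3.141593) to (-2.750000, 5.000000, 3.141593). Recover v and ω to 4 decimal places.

v = 0.5000, ω = 0.0000

Δθ = 3.141593 − 3.141593 = 0.000000
ω = Δθ/dt = 0.000000/1.5 = 0.0000
ω = 0 → v = (Δx·cos θ + Δy·sin θ)/dt = 0.5000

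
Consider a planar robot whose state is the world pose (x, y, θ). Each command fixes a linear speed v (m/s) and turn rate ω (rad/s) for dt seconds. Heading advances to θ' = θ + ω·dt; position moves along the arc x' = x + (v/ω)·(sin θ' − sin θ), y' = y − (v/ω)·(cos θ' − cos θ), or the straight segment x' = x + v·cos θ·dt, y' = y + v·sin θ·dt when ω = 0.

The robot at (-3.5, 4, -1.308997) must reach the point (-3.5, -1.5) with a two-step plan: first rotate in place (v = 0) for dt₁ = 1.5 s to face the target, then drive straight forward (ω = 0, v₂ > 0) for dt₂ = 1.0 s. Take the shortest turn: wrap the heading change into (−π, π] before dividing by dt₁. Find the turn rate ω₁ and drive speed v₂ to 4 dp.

heading to target = atan2(-1.5−4, -3.5−-3.5) = -1.5708
Δθ = wrap(-1.5708 − -1.3090) = -0.2618; ω₁ = Δθ/dt₁ = -0.1745
distance = √((-3.5−-3.5)² + (-1.5−4)²) = 5.5000; v₂ = distance/dt₂ = 5.5000

ω₁ = -0.1745, v₂ = 5.5000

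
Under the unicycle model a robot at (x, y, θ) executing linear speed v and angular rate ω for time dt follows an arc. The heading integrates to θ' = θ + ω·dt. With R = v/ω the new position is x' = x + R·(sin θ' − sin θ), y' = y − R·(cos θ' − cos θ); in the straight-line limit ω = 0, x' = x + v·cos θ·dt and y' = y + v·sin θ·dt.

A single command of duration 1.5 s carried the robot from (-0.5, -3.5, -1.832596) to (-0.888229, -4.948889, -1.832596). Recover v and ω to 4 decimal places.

v = 1.0000, ω = 0.0000

Δθ = -1.832596 − -1.832596 = 0.000000
ω = Δθ/dt = 0.000000/1.5 = 0.0000
ω = 0 → v = (Δx·cos θ + Δy·sin θ)/dt = 1.0000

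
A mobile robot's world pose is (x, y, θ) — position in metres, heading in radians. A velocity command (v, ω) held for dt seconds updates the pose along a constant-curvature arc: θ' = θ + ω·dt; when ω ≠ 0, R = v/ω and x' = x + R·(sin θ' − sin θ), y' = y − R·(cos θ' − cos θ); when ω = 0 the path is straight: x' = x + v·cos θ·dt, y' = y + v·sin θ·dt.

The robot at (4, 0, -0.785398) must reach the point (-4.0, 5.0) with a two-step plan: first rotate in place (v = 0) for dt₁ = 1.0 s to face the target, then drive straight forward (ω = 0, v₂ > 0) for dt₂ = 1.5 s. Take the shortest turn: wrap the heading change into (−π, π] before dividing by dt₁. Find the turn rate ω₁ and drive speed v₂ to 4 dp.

ω₁ = -2.9148, v₂ = 6.2893

heading to target = atan2(5−0, -4−4) = 2.5830
Δθ = wrap(2.5830 − -0.7854) = -2.9148; ω₁ = Δθ/dt₁ = -2.9148
distance = √((-4−4)² + (5−0)²) = 9.4340; v₂ = distance/dt₂ = 6.2893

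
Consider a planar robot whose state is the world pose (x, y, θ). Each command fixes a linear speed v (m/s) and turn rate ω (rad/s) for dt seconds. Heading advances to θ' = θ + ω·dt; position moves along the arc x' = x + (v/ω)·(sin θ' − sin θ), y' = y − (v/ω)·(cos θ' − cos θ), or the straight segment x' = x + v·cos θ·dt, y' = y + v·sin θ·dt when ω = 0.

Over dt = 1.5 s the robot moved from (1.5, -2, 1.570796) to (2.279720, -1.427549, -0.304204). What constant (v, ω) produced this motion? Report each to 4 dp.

v = 0.7500, ω = -1.2500

Δθ = -0.304204 − 1.570796 = -1.875000
ω = Δθ/dt = -1.875000/1.5 = -1.2500
R = Δx/(sin θ' − sin θ) = -0.6000
v = R·ω = -0.6000·-1.2500 = 0.7500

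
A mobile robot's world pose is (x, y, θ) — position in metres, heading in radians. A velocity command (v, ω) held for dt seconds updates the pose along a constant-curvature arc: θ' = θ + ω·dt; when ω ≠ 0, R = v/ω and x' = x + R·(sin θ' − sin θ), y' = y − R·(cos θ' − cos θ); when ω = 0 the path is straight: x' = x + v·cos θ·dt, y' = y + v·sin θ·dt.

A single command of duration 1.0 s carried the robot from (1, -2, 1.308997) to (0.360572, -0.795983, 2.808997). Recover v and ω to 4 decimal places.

v = 1.5000, ω = 1.5000

Δθ = 2.808997 − 1.308997 = 1.500000
ω = Δθ/dt = 1.500000/1.0 = 1.5000
R = −Δy/(cos θ' − cos θ) = 1.0000
v = R·ω = 1.0000·1.5000 = 1.5000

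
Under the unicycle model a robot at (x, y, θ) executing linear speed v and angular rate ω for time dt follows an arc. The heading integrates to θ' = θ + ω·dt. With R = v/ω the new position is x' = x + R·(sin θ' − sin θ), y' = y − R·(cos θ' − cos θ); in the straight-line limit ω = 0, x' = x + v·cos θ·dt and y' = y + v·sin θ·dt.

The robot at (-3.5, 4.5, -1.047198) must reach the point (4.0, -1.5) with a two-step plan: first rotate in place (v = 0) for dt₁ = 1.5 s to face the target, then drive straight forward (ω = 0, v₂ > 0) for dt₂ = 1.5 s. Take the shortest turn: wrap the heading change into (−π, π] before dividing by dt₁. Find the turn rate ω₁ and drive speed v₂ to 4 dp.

heading to target = atan2(-1.5−4.5, 4−-3.5) = -0.6747
Δθ = wrap(-0.6747 − -1.0472) = 0.3725; ω₁ = Δθ/dt₁ = 0.2483
distance = √((4−-3.5)² + (-1.5−4.5)²) = 9.6047; v₂ = distance/dt₂ = 6.4031

ω₁ = 0.2483, v₂ = 6.4031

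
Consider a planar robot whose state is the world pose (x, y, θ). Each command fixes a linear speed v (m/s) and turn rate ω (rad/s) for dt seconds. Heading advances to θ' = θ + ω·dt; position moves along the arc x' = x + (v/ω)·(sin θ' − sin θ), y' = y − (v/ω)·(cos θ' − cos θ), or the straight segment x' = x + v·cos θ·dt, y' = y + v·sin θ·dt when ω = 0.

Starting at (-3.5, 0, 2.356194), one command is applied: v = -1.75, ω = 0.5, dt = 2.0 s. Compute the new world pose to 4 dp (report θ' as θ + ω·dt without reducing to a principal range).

θ' = 2.3562 + 0.5·2.0 = 3.3562
R = v/ω = -1.75/0.5 = -3.5000
x' = -3.5 + -3.5000·(sin 3.3562 − sin 2.3562) = -0.2798
y' = 0 − -3.5000·(cos 3.3562 − cos 2.3562) = -0.9448

(-0.2798, -0.9448, 3.3562)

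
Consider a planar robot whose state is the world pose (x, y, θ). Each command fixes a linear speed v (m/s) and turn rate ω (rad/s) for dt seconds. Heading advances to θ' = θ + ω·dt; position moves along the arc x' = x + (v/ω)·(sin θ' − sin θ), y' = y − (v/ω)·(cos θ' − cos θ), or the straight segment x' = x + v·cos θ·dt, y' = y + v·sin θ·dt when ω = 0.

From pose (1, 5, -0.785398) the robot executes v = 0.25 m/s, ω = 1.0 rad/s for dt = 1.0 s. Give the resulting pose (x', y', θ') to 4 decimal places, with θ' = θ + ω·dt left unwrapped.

(1.2300, 4.9325, 0.2146)

θ' = -0.7854 + 1.0·1.0 = 0.2146
R = v/ω = 0.25/1.0 = 0.2500
x' = 1 + 0.2500·(sin 0.2146 − sin -0.7854) = 1.2300
y' = 5 − 0.2500·(cos 0.2146 − cos -0.7854) = 4.9325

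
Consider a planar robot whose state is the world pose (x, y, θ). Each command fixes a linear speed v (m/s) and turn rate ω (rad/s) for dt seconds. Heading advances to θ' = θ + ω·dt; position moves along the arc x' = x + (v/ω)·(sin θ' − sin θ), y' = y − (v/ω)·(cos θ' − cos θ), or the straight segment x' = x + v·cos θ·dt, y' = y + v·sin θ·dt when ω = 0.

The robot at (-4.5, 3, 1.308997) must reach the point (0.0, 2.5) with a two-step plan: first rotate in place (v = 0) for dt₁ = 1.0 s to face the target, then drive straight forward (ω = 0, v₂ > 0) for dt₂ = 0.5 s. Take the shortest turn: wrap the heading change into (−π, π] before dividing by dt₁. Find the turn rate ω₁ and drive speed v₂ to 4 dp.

heading to target = atan2(2.5−3, 0−-4.5) = -0.1107
Δθ = wrap(-0.1107 − 1.3090) = -1.4197; ω₁ = Δθ/dt₁ = -1.4197
distance = √((0−-4.5)² + (2.5−3)²) = 4.5277; v₂ = distance/dt₂ = 9.0554

ω₁ = -1.4197, v₂ = 9.0554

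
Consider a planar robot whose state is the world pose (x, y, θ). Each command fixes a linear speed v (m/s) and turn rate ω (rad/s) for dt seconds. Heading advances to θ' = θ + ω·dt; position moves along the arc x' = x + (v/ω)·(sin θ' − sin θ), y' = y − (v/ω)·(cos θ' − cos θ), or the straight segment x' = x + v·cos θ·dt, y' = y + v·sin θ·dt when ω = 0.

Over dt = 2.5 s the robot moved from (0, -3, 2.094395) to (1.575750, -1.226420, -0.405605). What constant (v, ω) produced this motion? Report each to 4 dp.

Δθ = -0.405605 − 2.094395 = -2.500000
ω = Δθ/dt = -2.500000/2.5 = -1.0000
R = −Δy/(cos θ' − cos θ) = -1.2500
v = R·ω = -1.2500·-1.0000 = 1.2500

v = 1.2500, ω = -1.0000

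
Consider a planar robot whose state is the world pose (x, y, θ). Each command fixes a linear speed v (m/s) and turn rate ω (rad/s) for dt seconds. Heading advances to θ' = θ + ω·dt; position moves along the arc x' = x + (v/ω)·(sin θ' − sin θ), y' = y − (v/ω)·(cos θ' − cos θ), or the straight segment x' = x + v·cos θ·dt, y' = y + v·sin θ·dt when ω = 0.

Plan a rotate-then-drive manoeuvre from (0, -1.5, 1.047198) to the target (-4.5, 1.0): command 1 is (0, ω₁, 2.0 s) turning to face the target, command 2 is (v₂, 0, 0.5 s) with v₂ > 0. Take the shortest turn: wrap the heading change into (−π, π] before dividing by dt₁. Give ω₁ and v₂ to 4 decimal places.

ω₁ = 0.7936, v₂ = 10.2956

heading to target = atan2(1−-1.5, -4.5−0) = 2.6345
Δθ = wrap(2.6345 − 1.0472) = 1.5873; ω₁ = Δθ/dt₁ = 0.7936
distance = √((-4.5−0)² + (1−-1.5)²) = 5.1478; v₂ = distance/dt₂ = 10.2956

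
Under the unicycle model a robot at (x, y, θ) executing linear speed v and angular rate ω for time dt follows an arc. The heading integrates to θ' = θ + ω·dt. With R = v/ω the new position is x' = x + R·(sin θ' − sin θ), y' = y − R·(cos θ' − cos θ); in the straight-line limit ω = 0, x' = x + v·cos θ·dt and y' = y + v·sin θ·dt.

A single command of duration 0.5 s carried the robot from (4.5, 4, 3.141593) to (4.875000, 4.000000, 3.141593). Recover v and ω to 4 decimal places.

v = -0.7500, ω = 0.0000

Δθ = 3.141593 − 3.141593 = 0.000000
ω = Δθ/dt = 0.000000/0.5 = 0.0000
ω = 0 → v = (Δx·cos θ + Δy·sin θ)/dt = -0.7500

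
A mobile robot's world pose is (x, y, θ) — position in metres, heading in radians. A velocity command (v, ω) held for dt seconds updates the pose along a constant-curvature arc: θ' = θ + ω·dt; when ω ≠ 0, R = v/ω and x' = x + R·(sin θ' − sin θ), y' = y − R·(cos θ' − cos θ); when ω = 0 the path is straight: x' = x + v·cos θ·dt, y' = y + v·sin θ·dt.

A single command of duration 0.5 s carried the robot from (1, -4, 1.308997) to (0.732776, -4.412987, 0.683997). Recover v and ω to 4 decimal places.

Δθ = 0.683997 − 1.308997 = -0.625000
ω = Δθ/dt = -0.625000/0.5 = -1.2500
R = −Δy/(cos θ' − cos θ) = 0.8000
v = R·ω = 0.8000·-1.2500 = -1.0000

v = -1.0000, ω = -1.2500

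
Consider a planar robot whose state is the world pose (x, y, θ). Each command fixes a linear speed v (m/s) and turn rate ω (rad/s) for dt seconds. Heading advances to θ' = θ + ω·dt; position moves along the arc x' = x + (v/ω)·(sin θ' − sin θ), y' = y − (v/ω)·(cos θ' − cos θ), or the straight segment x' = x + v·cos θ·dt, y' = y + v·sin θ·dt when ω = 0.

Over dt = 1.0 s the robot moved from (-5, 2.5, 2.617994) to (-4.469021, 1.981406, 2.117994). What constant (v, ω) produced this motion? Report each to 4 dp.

Δθ = 2.117994 − 2.617994 = -0.500000
ω = Δθ/dt = -0.500000/1.0 = -0.5000
R = Δx/(sin θ' − sin θ) = 1.5000
v = R·ω = 1.5000·-0.5000 = -0.7500

v = -0.7500, ω = -0.5000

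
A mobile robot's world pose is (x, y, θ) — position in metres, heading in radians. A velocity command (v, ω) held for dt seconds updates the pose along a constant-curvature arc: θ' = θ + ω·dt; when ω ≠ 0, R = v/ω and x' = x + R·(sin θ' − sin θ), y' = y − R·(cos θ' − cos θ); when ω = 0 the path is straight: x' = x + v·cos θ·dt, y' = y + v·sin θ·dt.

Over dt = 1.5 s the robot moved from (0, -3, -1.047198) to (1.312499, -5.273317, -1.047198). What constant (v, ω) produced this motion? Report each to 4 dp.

Δθ = -1.047198 − -1.047198 = 0.000000
ω = Δθ/dt = 0.000000/1.5 = 0.0000
ω = 0 → v = (Δx·cos θ + Δy·sin θ)/dt = 1.7500

v = 1.7500, ω = 0.0000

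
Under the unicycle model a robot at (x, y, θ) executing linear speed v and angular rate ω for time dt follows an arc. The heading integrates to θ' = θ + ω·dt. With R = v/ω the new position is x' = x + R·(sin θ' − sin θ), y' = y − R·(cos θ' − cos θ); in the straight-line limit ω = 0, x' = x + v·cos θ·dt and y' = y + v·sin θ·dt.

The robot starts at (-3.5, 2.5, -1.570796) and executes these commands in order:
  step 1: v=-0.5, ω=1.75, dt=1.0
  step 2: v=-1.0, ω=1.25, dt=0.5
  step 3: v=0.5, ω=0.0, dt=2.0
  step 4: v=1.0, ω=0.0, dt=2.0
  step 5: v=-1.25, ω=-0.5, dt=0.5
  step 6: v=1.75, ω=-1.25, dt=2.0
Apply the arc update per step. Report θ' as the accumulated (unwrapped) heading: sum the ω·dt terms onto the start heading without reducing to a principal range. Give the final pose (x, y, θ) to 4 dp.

step 1: θ'=0.1792 (R=-0.2857) → pose (-3.8366, 2.7811, 0.1792)
step 2: θ'=0.8042 (R=-0.8000) → pose (-4.2703, 2.5489, 0.8042)
step 3: θ'=0.8042 (straight) → pose (-3.5766, 3.2692, 0.8042)
step 4: θ'=0.8042 (straight) → pose (-2.1892, 4.7097, 0.8042)
step 5: θ'=0.5542 (R=2.5000) → pose (-2.6742, 4.3181, 0.5542)
step 6: θ'=-1.9458 (R=-1.4000) → pose (-0.6348, 2.6149, -1.9458)

(-0.6348, 2.6149, -1.9458)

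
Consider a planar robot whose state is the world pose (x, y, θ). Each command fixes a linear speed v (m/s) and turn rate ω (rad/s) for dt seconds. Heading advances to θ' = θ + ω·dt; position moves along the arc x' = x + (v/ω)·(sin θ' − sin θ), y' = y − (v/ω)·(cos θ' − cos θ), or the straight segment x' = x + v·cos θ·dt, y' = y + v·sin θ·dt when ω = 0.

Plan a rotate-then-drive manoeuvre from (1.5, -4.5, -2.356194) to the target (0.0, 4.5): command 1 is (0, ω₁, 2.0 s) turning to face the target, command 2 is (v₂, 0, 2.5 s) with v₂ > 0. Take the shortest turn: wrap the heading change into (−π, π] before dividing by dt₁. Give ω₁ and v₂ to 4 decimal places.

ω₁ = -1.0955, v₂ = 3.6497

heading to target = atan2(4.5−-4.5, 0−1.5) = 1.7359
Δθ = wrap(1.7359 − -2.3562) = -2.1910; ω₁ = Δθ/dt₁ = -1.0955
distance = √((0−1.5)² + (4.5−-4.5)²) = 9.1241; v₂ = distance/dt₂ = 3.6497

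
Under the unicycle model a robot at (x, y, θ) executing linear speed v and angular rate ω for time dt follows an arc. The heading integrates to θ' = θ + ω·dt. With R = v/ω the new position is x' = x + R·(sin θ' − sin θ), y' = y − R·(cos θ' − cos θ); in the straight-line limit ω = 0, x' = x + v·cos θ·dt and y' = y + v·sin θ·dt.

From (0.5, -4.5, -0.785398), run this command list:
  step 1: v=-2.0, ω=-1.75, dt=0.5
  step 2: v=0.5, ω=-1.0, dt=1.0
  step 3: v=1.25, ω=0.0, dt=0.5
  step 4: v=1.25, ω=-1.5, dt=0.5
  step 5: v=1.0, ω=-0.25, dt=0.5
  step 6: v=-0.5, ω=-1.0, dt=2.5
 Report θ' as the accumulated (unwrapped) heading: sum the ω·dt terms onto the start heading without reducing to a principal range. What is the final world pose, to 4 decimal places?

step 1: θ'=-1.6604 (R=1.1429) → pose (0.1698, -3.5896, -1.6604)
step 2: θ'=-2.6604 (R=-0.5000) → pose (-0.0967, -3.9881, -2.6604)
step 3: θ'=-2.6604 (straight) → pose (-0.6508, -4.2774, -2.6604)
step 4: θ'=-3.4104 (R=-0.8333) → pose (-1.2578, -4.3421, -3.4104)
step 5: θ'=-3.5354 (R=-4.0000) → pose (-1.7303, -4.1795, -3.5354)
step 6: θ'=-6.0354 (R=0.5000) → pose (-1.7995, -5.1260, -6.0354)

(-1.7995, -5.1260, -6.0354)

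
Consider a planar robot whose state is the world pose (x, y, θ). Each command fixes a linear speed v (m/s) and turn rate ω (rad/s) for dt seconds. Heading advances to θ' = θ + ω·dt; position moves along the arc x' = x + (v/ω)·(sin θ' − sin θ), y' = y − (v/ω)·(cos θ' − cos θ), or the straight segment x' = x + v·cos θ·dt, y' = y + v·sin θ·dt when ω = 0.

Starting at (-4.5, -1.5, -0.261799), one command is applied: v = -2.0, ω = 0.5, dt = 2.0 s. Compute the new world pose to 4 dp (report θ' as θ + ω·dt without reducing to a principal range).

θ' = -0.2618 + 0.5·2.0 = 0.7382
R = v/ω = -2.0/0.5 = -4.0000
x' = -4.5 + -4.0000·(sin 0.7382 − sin -0.2618) = -8.2271
y' = -1.5 − -4.0000·(cos 0.7382 − cos -0.2618) = -2.4050

(-8.2271, -2.4050, 0.7382)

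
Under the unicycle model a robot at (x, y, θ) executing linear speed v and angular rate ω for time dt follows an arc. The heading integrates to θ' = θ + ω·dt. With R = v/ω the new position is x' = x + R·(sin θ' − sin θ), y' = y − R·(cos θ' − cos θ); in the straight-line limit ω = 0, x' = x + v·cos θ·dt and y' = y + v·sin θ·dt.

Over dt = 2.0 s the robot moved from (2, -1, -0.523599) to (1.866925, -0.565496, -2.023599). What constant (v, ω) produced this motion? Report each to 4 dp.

Δθ = -2.023599 − -0.523599 = -1.500000
ω = Δθ/dt = -1.500000/2.0 = -0.7500
R = −Δy/(cos θ' − cos θ) = 0.3333
v = R·ω = 0.3333·-0.7500 = -0.2500

v = -0.2500, ω = -0.7500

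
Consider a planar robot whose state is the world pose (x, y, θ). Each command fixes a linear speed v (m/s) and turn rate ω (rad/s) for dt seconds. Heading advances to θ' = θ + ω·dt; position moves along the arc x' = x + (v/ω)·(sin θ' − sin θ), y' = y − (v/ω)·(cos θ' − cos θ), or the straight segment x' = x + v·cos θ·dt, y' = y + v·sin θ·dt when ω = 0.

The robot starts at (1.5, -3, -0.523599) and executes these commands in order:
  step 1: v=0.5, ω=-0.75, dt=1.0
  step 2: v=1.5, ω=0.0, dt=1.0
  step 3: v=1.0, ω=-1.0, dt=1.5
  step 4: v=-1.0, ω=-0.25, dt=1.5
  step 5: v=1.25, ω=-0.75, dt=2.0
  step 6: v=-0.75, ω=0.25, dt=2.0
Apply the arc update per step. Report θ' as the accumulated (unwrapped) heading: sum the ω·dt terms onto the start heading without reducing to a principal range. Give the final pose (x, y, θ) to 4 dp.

(1.9205, -5.6261, -4.1486)

step 1: θ'=-1.2736 (R=-0.6667) → pose (1.8041, -3.3821, -1.2736)
step 2: θ'=-1.2736 (straight) → pose (2.2434, -4.8164, -1.2736)
step 3: θ'=-2.7736 (R=-1.0000) → pose (1.6470, -6.0423, -2.7736)
step 4: θ'=-3.1486 (R=4.0000) → pose (3.1140, -5.7746, -3.1486)
step 5: θ'=-4.6486 (R=-1.6667) → pose (1.4624, -4.2142, -4.6486)
step 6: θ'=-4.1486 (R=-3.0000) → pose (1.9205, -5.6261, -4.1486)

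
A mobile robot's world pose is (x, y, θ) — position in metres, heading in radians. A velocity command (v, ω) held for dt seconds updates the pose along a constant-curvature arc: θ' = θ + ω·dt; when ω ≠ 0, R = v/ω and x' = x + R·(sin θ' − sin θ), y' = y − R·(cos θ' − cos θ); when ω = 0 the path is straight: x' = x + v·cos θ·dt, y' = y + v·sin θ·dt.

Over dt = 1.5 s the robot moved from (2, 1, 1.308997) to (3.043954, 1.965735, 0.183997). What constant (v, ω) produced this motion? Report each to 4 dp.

v = 1.0000, ω = -0.7500

Δθ = 0.183997 − 1.308997 = -1.125000
ω = Δθ/dt = -1.125000/1.5 = -0.7500
R = Δx/(sin θ' − sin θ) = -1.3333
v = R·ω = -1.3333·-0.7500 = 1.0000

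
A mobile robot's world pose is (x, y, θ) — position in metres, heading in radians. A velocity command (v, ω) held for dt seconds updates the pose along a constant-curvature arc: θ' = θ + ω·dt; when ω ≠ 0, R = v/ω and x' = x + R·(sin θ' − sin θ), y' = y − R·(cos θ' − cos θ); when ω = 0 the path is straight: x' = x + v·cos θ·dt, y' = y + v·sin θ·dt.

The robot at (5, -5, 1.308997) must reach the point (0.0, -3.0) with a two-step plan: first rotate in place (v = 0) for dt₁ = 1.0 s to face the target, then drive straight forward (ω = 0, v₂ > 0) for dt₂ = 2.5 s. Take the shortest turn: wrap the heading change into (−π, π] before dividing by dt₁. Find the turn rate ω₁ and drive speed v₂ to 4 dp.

ω₁ = 1.4521, v₂ = 2.1541

heading to target = atan2(-3−-5, 0−5) = 2.7611
Δθ = wrap(2.7611 − 1.3090) = 1.4521; ω₁ = Δθ/dt₁ = 1.4521
distance = √((0−5)² + (-3−-5)²) = 5.3852; v₂ = distance/dt₂ = 2.1541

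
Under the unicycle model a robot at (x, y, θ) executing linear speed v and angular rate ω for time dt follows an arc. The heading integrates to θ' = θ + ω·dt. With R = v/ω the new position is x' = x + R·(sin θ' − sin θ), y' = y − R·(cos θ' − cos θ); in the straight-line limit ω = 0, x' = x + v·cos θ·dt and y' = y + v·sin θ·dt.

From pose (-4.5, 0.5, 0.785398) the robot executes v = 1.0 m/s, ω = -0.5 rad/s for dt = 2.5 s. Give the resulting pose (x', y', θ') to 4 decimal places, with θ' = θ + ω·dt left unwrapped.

θ' = 0.7854 + -0.5·2.5 = -0.4646
R = v/ω = 1.0/-0.5 = -2.0000
x' = -4.5 + -2.0000·(sin -0.4646 − sin 0.7854) = -2.1897
y' = 0.5 − -2.0000·(cos -0.4646 − cos 0.7854) = 0.8738

(-2.1897, 0.8738, -0.4646)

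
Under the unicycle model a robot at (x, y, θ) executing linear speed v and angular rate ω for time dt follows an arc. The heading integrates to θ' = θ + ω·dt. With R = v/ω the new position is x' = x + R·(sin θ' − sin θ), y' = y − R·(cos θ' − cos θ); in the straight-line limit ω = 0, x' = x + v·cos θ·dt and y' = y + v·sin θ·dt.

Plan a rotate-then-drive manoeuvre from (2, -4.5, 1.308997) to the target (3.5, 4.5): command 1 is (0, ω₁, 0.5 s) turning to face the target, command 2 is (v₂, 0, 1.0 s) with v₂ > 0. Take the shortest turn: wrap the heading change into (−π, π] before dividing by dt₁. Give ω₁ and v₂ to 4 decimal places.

heading to target = atan2(4.5−-4.5, 3.5−2) = 1.4056
Δθ = wrap(1.4056 − 1.3090) = 0.0967; ω₁ = Δθ/dt₁ = 0.1933
distance = √((3.5−2)² + (4.5−-4.5)²) = 9.1241; v₂ = distance/dt₂ = 9.1241

ω₁ = 0.1933, v₂ = 9.1241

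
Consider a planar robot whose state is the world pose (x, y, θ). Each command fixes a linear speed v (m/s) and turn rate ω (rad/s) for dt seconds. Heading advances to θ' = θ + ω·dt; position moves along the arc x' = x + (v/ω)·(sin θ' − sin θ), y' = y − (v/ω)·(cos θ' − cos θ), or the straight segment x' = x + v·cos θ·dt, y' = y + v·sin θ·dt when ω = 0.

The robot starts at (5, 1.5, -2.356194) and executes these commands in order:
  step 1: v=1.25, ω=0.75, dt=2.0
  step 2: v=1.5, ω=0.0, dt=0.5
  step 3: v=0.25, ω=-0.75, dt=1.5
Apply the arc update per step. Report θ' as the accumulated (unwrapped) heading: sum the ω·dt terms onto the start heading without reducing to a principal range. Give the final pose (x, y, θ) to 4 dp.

(5.4649, -1.6887, -1.9812)

step 1: θ'=-0.8562 (R=1.6667) → pose (4.9196, -0.7707, -0.8562)
step 2: θ'=-0.8562 (straight) → pose (5.4111, -1.3372, -0.8562)
step 3: θ'=-1.9812 (R=-0.3333) → pose (5.4649, -1.6887, -1.9812)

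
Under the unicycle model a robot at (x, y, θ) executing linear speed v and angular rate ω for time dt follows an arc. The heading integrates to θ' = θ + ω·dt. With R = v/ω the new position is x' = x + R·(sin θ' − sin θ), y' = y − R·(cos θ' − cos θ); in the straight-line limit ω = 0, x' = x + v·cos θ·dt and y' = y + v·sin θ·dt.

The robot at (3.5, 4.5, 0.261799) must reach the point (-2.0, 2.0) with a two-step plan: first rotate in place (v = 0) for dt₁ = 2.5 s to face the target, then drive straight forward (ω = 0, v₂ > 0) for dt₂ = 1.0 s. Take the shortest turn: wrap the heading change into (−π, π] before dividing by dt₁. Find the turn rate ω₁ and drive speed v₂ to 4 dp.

heading to target = atan2(2−4.5, -2−3.5) = -2.7150
Δθ = wrap(-2.7150 − 0.2618) = -2.9768; ω₁ = Δθ/dt₁ = -1.1907
distance = √((-2−3.5)² + (2−4.5)²) = 6.0415; v₂ = distance/dt₂ = 6.0415

ω₁ = -1.1907, v₂ = 6.0415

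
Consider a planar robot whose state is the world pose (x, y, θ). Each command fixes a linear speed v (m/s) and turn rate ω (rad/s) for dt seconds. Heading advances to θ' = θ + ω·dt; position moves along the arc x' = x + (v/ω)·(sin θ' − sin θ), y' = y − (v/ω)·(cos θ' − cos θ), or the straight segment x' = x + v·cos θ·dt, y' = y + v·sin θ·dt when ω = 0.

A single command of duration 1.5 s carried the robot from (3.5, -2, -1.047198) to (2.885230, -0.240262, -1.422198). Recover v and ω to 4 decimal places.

Δθ = -1.422198 − -1.047198 = -0.375000
ω = Δθ/dt = -0.375000/1.5 = -0.2500
R = −Δy/(cos θ' − cos θ) = 5.0000
v = R·ω = 5.0000·-0.2500 = -1.2500

v = -1.2500, ω = -0.2500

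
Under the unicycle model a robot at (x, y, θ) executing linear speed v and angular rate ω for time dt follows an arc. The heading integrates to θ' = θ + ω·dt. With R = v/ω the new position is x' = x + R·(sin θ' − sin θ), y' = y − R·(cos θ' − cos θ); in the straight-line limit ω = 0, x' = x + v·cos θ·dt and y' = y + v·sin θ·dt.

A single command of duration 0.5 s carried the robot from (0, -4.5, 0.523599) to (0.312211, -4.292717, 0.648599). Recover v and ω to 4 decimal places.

Δθ = 0.648599 − 0.523599 = 0.125000
ω = Δθ/dt = 0.125000/0.5 = 0.2500
R = Δx/(sin θ' − sin θ) = 3.0000
v = R·ω = 3.0000·0.2500 = 0.7500

v = 0.7500, ω = 0.2500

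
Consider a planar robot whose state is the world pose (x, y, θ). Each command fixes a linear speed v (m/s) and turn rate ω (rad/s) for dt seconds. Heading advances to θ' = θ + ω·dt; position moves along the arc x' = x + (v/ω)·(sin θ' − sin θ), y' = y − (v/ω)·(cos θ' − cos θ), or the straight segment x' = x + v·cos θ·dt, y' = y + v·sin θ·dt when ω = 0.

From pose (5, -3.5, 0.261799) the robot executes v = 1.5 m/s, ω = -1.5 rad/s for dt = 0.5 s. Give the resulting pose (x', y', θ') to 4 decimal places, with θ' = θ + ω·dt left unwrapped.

θ' = 0.2618 + -1.5·0.5 = -0.4882
R = v/ω = 1.5/-1.5 = -1.0000
x' = 5 + -1.0000·(sin -0.4882 − sin 0.2618) = 5.7279
y' = -3.5 − -1.0000·(cos -0.4882 − cos 0.2618) = -3.5827

(5.7279, -3.5827, -0.4882)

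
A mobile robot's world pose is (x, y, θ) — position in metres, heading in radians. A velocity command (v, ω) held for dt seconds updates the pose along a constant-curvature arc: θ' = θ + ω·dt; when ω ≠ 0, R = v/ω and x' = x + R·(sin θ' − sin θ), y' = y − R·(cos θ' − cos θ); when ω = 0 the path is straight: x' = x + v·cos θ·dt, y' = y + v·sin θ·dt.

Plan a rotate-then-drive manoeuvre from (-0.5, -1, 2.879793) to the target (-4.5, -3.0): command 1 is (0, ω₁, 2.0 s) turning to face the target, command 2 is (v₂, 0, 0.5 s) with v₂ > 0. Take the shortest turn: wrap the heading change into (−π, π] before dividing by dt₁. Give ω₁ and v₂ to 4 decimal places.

ω₁ = 0.3627, v₂ = 8.9443

heading to target = atan2(-3−-1, -4.5−-0.5) = -2.6779
Δθ = wrap(-2.6779 − 2.8798) = 0.7254; ω₁ = Δθ/dt₁ = 0.3627
distance = √((-4.5−-0.5)² + (-3−-1)²) = 4.4721; v₂ = distance/dt₂ = 8.9443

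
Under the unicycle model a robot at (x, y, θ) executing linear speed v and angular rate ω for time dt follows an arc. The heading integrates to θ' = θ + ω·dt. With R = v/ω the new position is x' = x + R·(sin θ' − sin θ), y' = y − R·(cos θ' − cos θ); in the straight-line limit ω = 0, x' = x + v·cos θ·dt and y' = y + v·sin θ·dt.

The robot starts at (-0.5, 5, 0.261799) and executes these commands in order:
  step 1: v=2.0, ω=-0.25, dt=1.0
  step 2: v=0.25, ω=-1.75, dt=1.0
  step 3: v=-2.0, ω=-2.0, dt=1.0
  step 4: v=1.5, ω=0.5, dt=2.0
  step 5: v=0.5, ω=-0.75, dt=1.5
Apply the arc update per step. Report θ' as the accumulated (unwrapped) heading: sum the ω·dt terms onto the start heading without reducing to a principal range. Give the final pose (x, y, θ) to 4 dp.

(-0.3987, 6.1561, -3.8632)

step 1: θ'=0.0118 (R=-8.0000) → pose (1.4762, 5.2720, 0.0118)
step 2: θ'=-1.7382 (R=-0.1429) → pose (1.6187, 5.1054, -1.7382)
step 3: θ'=-3.7382 (R=1.0000) → pose (3.1666, 5.7660, -3.7382)
step 4: θ'=-2.7382 (R=3.0000) → pose (0.3034, 6.0435, -2.7382)
step 5: θ'=-3.8632 (R=-0.6667) → pose (-0.3987, 6.1561, -3.8632)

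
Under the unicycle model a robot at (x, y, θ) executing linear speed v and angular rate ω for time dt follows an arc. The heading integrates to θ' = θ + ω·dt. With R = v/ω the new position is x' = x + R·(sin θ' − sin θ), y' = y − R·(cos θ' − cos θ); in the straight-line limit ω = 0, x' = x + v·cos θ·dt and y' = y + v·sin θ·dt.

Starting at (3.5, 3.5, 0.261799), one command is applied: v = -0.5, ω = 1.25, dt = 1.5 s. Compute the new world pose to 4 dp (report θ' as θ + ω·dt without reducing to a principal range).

θ' = 0.2618 + 1.25·1.5 = 2.1368
R = v/ω = -0.5/1.25 = -0.4000
x' = 3.5 + -0.4000·(sin 2.1368 − sin 0.2618) = 3.2659
y' = 3.5 − -0.4000·(cos 2.1368 − cos 0.2618) = 2.8991

(3.2659, 2.8991, 2.1368)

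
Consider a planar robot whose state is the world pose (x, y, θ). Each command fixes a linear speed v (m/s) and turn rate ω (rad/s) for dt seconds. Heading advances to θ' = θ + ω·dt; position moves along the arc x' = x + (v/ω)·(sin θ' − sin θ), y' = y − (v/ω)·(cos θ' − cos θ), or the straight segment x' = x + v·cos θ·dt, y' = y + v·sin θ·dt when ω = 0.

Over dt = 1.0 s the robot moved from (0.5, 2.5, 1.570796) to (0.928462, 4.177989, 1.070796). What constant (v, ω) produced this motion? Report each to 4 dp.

Δθ = 1.070796 − 1.570796 = -0.500000
ω = Δθ/dt = -0.500000/1.0 = -0.5000
R = −Δy/(cos θ' − cos θ) = -3.5000
v = R·ω = -3.5000·-0.5000 = 1.7500

v = 1.7500, ω = -0.5000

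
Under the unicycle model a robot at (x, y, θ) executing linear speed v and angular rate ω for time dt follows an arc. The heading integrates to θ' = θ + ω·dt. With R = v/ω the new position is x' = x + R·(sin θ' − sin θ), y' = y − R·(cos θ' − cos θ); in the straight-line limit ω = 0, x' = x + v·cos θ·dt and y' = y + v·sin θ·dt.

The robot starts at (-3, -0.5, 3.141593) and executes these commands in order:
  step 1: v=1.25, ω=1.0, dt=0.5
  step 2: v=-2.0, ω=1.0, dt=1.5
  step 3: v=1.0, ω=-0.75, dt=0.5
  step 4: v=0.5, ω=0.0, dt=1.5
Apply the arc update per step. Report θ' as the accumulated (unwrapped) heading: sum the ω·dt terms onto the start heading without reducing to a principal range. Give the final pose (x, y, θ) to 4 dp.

step 1: θ'=3.6416 (R=1.2500) → pose (-3.5993, -0.6530, 3.6416)
step 2: θ'=5.1416 (R=-2.0000) → pose (-2.7395, 1.9344, 5.1416)
step 3: θ'=4.7666 (R=-1.3333) → pose (-2.6206, 1.4518, 4.7666)
step 4: θ'=4.7666 (straight) → pose (-2.5799, 0.7029, 4.7666)

(-2.5799, 0.7029, 4.7666)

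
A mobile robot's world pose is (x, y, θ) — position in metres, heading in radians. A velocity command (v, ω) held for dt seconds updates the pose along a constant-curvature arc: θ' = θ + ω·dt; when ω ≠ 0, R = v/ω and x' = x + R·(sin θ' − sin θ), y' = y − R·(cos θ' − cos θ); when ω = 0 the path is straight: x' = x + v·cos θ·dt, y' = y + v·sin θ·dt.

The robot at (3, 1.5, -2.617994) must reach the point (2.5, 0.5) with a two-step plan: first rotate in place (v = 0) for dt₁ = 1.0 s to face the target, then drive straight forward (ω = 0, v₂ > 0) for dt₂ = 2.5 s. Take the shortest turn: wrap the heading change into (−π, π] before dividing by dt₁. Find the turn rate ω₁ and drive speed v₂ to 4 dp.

ω₁ = 0.5836, v₂ = 0.4472

heading to target = atan2(0.5−1.5, 2.5−3) = -2.0344
Δθ = wrap(-2.0344 − -2.6180) = 0.5836; ω₁ = Δθ/dt₁ = 0.5836
distance = √((2.5−3)² + (0.5−1.5)²) = 1.1180; v₂ = distance/dt₂ = 0.4472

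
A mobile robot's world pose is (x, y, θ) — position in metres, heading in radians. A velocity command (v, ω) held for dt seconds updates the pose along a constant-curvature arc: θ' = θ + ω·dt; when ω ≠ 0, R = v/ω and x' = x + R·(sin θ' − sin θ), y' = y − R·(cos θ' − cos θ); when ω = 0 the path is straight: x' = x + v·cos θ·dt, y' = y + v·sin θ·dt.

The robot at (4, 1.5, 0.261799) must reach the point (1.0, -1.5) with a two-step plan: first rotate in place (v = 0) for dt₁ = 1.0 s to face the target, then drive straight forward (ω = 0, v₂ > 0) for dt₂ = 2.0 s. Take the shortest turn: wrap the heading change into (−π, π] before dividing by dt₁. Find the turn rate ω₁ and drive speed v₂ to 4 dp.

ω₁ = -2.6180, v₂ = 2.1213

heading to target = atan2(-1.5−1.5, 1−4) = -2.3562
Δθ = wrap(-2.3562 − 0.2618) = -2.6180; ω₁ = Δθ/dt₁ = -2.6180
distance = √((1−4)² + (-1.5−1.5)²) = 4.2426; v₂ = distance/dt₂ = 2.1213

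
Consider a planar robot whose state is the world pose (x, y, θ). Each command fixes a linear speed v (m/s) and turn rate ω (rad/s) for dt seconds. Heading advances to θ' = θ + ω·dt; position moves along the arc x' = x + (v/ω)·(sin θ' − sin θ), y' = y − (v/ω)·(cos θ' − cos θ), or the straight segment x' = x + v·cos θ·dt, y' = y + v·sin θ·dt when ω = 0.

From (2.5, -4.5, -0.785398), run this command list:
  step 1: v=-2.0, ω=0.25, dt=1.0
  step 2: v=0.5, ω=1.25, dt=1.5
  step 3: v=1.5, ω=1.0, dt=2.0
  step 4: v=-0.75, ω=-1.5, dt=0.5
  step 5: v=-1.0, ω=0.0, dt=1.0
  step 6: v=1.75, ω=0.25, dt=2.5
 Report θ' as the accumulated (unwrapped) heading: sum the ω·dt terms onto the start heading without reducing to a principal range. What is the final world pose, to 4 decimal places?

step 1: θ'=-0.5354 (R=-8.0000) → pose (0.9246, -3.2763, -0.5354)
step 2: θ'=1.3396 (R=0.4000) → pose (1.5180, -3.0240, 1.3396)
step 3: θ'=3.3396 (R=1.5000) → pose (-0.2371, -1.2096, 3.3396)
step 4: θ'=2.5896 (R=0.5000) → pose (0.1234, -1.2740, 2.5896)
step 5: θ'=2.5896 (straight) → pose (0.9749, -1.7984, 2.5896)
step 6: θ'=3.2146 (R=7.0000) → pose (-3.2064, -0.7775, 3.2146)

(-3.2064, -0.7775, 3.2146)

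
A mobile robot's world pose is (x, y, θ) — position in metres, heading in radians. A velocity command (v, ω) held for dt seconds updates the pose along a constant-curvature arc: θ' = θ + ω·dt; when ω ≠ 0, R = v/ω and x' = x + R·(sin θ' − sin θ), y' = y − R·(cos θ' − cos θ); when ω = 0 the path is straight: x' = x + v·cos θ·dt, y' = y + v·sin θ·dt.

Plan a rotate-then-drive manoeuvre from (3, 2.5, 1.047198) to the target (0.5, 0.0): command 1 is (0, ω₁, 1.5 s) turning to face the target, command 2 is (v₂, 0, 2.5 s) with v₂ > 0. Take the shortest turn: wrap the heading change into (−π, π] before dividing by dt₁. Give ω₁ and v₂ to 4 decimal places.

ω₁ = 1.9199, v₂ = 1.4142

heading to target = atan2(0−2.5, 0.5−3) = -2.3562
Δθ = wrap(-2.3562 − 1.0472) = 2.8798; ω₁ = Δθ/dt₁ = 1.9199
distance = √((0.5−3)² + (0−2.5)²) = 3.5355; v₂ = distance/dt₂ = 1.4142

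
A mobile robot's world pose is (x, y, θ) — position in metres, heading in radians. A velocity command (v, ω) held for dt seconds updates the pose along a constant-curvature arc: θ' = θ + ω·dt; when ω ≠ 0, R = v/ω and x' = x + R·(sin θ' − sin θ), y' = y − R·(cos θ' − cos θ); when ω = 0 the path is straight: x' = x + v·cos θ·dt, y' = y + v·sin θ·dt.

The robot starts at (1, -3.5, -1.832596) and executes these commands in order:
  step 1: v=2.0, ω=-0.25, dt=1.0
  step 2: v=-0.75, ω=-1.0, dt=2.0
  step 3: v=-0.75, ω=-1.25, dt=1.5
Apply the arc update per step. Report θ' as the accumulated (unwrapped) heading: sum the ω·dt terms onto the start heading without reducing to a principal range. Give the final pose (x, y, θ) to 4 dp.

(1.2146, -6.1949, -5.9576)

step 1: θ'=-2.0826 (R=-8.0000) → pose (0.2475, -5.3474, -2.0826)
step 2: θ'=-4.0826 (R=0.7500) → pose (1.5075, -5.2730, -4.0826)
step 3: θ'=-5.9576 (R=0.6000) → pose (1.2146, -6.1949, -5.9576)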